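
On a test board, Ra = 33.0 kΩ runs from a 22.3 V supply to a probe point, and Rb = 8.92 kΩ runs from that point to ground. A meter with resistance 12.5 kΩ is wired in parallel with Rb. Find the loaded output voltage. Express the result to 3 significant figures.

The load sits in parallel with Rb: Rb‖R_L = (8.92 × 12.5) / (8.92 + 12.5) = 5.205 kΩ.
V_out = 22.3 × 5.205 / (33.0 + 5.205) = 22.3 × 5.205/38.21 = 3.04 V.

V_out ≈ 3.04 V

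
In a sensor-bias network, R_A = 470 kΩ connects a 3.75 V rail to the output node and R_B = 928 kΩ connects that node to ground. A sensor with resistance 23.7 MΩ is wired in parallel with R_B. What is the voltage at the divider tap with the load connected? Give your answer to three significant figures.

The load sits in parallel with R_B: R_B‖R_L = (928 × 23700) / (928 + 23700) = 893.0 kΩ.
V_out = 3.75 × 893.0 / (470 + 893.0) = 3.75 × 893.0/1363 = 2.46 V.

V_out ≈ 2.46 V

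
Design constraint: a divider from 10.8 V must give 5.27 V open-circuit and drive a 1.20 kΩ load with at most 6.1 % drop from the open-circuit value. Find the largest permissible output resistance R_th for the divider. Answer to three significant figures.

R_th ≤ 78.0 Ω

Loading drop = R_th/(R_th + R_L) ≤ 0.0610, so R_th ≤ R_L · ε/(1−ε) = 1.20 kΩ × 0.0610/0.9390 = 78.0 Ω.
(Any R1, R2 with R2/(R1+R2) = 0.488 and R1‖R2 ≤ 78.0 Ω will meet the spec.)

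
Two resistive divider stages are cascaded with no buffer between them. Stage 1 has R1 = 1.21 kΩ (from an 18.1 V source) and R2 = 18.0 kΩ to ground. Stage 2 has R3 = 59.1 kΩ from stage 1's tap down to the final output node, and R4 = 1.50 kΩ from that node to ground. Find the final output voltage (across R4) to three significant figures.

Stage 2 presents R3+R4 = 60.60 kΩ as a load on stage 1's tap.
Stage 1's lower leg becomes R2‖(R3+R4) = 13.88 kΩ, so V_mid = 18.1 × 13.88/15.09 = 16.65 V.
Stage 2 is itself unloaded: V_out = V_mid × R4/(R3+R4) = 16.65 × 1.50/60.60 = 0.412 V.

V_out ≈ 0.412 V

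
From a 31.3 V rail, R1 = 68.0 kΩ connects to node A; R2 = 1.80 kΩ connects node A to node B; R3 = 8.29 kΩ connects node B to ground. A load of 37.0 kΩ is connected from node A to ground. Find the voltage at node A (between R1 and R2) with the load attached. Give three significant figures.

Below node A the series string R2+R3 = 10.09 kΩ sits in parallel with the 37.0 kΩ load: 7.928 kΩ.
V_A = 31.3 × 7.928/(68.0 + 7.928) = 3.27 V.

V ≈ 3.27 V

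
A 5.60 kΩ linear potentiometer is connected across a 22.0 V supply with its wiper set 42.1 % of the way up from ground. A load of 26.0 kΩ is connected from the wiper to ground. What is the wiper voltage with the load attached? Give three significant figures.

The wiper splits the pot into (1−α)R = 3.242 kΩ above and αR = 2.358 kΩ below.
Lower section ‖ load = 2.162 kΩ.
V_wiper = 22.0 × 2.162/(3.242 + 2.162) = 8.80 V.

V ≈ 8.80 V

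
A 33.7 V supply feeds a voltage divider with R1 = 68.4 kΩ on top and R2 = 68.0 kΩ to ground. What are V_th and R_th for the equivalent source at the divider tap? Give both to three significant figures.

V_th is the open-circuit tap voltage: 33.7 × 68.0/(68.4 + 68.0) = 16.8 V.
With the supply zeroed, R1 and R2 appear in parallel from the tap: R_th = R1‖R2 = (68.4 × 68.0)/136.4 = 34.1 kΩ.

V_th = 16.8 V, R_th = 34.1 kΩ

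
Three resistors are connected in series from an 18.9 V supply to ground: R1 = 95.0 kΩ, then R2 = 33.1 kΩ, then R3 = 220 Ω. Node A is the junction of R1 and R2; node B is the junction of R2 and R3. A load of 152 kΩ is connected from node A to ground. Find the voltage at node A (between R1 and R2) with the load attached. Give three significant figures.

V ≈ 4.22 V

Below node A the series string R2+R3 = 33320 Ω sits in parallel with the 152000 Ω load: 27330 Ω.
V_A = 18.9 × 27330/(95000 + 27330) = 4.22 V.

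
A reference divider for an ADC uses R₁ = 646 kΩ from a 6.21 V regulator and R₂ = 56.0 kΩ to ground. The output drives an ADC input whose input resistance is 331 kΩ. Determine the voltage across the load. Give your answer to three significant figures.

The load sits in parallel with R₂: R₂‖R_L = (56.0 × 331) / (56.0 + 331) = 47.90 kΩ.
V_out = 6.21 × 47.90 / (646 + 47.90) = 6.21 × 47.90/693.9 = 0.429 V.

V_out ≈ 0.429 V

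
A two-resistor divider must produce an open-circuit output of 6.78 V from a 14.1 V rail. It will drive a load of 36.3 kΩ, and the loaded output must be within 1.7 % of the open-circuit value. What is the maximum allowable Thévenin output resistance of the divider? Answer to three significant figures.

R_th ≤ 628 Ω

Loading drop = R_th/(R_th + R_L) ≤ 0.0170, so R_th ≤ R_L · ε/(1−ε) = 36.3 kΩ × 0.0170/0.9830 = 628 Ω.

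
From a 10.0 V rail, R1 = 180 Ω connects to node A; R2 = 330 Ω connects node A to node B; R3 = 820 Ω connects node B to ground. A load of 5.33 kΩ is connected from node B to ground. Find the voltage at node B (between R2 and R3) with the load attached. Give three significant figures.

At node B, R3 is in parallel with the load: R3‖R_L = 710.7 Ω.
Below node A the resistance is R2 + (R3‖R_L) = 1041 Ω, so V_A = 10.0 × 1041/1221 = 8.525 V.
Then V_B = V_A × (R3‖R_L)/(R2 + R3‖R_L) = 8.525 × 710.7/1041 = 5.82 V.

V ≈ 5.82 V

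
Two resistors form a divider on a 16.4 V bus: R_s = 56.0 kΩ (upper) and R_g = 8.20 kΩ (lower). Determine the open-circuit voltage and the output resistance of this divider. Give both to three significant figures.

V_th = 2.09 V, R_th = 7.15 kΩ

V_th is the open-circuit tap voltage: 16.4 × 8.20/(56.0 + 8.20) = 2.09 V.
With the supply zeroed, R_s and R_g appear in parallel from the tap: R_th = R_s‖R_g = (56.0 × 8.20)/64.20 = 7.15 kΩ.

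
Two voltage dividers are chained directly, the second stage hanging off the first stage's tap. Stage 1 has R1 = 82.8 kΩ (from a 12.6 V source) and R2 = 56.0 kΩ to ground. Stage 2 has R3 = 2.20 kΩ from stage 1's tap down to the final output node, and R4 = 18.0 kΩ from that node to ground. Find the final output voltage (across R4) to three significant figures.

V_out ≈ 1.71 V

Stage 2 presents R3+R4 = 20.20 kΩ as a load on stage 1's tap.
Stage 1's lower leg becomes R2‖(R3+R4) = 14.85 kΩ, so V_mid = 12.6 × 14.85/97.65 = 1.916 V.
Stage 2 is itself unloaded: V_out = V_mid × R4/(R3+R4) = 1.916 × 18.0/20.20 = 1.71 V.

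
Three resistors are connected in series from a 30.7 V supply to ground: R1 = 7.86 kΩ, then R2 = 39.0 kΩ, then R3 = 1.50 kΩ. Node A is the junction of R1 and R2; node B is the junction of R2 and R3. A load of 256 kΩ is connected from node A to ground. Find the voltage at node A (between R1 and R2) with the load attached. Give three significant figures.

Below node A the series string R2+R3 = 40.50 kΩ sits in parallel with the 256 kΩ load: 34.97 kΩ.
V_A = 30.7 × 34.97/(7.86 + 34.97) = 25.1 V.

V ≈ 25.1 V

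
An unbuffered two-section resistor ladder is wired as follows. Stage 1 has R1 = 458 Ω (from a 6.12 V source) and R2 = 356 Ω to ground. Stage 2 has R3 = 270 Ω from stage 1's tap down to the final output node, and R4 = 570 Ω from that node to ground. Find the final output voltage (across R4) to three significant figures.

V_out ≈ 1.47 V

Stage 2 presents R3+R4 = 840.0 Ω as a load on stage 1's tap.
Stage 1's lower leg becomes R2‖(R3+R4) = 250.0 Ω, so V_mid = 6.12 × 250.0/708.0 = 2.161 V.
Stage 2 is itself unloaded: V_out = V_mid × R4/(R3+R4) = 2.161 × 570/840.0 = 1.47 V.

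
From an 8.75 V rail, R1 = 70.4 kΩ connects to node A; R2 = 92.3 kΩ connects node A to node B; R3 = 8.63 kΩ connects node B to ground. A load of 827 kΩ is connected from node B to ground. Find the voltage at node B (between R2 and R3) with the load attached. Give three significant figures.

V ≈ 0.436 V

At node B, R3 is in parallel with the load: R3‖R_L = 8.541 kΩ.
Below node A the resistance is R2 + (R3‖R_L) = 100.8 kΩ, so V_A = 8.75 × 100.8/171.2 = 5.153 V.
Then V_B = V_A × (R3‖R_L)/(R2 + R3‖R_L) = 5.153 × 8.541/100.8 = 0.436 V.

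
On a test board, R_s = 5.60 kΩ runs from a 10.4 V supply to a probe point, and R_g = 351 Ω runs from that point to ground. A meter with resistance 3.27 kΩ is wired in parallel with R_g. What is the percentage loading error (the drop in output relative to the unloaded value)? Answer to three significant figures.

9.17 %

The divider's output (Thévenin) resistance is R_s‖R_g = 330.3 Ω.
Fractional drop under load = R_th/(R_th + R_L) = 330.3 / (330.3 + 3270) = 0.09174.
So the output falls by 9.17 %.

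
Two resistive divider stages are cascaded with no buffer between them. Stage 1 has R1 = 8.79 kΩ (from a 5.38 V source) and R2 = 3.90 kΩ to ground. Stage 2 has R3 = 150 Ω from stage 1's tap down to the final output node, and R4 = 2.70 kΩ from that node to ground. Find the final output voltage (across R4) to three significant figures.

V_out ≈ 0.804 V

Stage 2 presents R3+R4 = 2850 Ω as a load on stage 1's tap.
Stage 1's lower leg becomes R2‖(R3+R4) = 1647 Ω, so V_mid = 5.38 × 1647/10440 = 0.8488 V.
Stage 2 is itself unloaded: V_out = V_mid × R4/(R3+R4) = 0.8488 × 2700/2850 = 0.804 V.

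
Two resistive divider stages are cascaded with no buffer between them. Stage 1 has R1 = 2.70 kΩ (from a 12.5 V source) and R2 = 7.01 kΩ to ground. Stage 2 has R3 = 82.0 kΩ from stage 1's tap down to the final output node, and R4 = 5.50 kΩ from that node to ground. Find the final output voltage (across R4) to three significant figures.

V_out ≈ 0.555 V

Stage 2 presents R3+R4 = 87.50 kΩ as a load on stage 1's tap.
Stage 1's lower leg becomes R2‖(R3+R4) = 6.490 kΩ, so V_mid = 12.5 × 6.490/9.190 = 8.828 V.
Stage 2 is itself unloaded: V_out = V_mid × R4/(R3+R4) = 8.828 × 5.50/87.50 = 0.555 V.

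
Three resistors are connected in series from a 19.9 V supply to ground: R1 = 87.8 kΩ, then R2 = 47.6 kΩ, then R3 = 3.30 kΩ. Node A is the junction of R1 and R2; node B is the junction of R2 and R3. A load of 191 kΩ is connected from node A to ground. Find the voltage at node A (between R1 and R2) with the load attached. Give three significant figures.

Below node A the series string R2+R3 = 50.90 kΩ sits in parallel with the 191 kΩ load: 40.19 kΩ.
V_A = 19.9 × 40.19/(87.8 + 40.19) = 6.25 V.

V ≈ 6.25 V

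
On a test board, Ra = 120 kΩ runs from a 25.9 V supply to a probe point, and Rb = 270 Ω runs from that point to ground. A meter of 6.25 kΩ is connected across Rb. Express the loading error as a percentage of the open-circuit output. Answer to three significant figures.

4.13 %

The divider's output (Thévenin) resistance is Ra‖Rb = 269.4 Ω.
Fractional drop under load = R_th/(R_th + R_L) = 269.4 / (269.4 + 6250) = 0.04132.
So the output falls by 4.13 %.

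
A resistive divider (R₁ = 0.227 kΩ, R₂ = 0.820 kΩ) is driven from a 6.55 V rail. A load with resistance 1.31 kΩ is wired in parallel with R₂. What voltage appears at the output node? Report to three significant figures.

V_out ≈ 4.52 V

The load sits in parallel with R₂: R₂‖R_L = (820 × 1310) / (820 + 1310) = 504.3 Ω.
V_out = 6.55 × 504.3 / (227 + 504.3) = 6.55 × 504.3/731.3 = 4.52 V.
(Unloaded it would have been 5.13 V.)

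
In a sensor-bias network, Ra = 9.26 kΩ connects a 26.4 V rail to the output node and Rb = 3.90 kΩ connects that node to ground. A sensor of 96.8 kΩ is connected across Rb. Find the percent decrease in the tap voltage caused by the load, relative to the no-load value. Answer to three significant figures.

2.76 %

The divider's output (Thévenin) resistance is Ra‖Rb = 2.744 kΩ.
Fractional drop under load = R_th/(R_th + R_L) = 2.744 / (2.744 + 96.8) = 0.02757.
So the output falls by 2.76 %.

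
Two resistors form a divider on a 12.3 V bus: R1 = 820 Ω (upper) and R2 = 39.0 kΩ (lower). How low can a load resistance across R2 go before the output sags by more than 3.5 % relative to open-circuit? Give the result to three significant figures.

R_L(min) ≈ 22.1 kΩ

Output resistance R_th = R1‖R2 = (820 × 39000)/39820 = 803.1 Ω.
The fractional drop is R_th/(R_th + R_L); requiring this ≤ 0.0350 gives R_L ≥ R_th(1/0.0350 − 1) = 803.1 × 27.57 = 22.1 kΩ.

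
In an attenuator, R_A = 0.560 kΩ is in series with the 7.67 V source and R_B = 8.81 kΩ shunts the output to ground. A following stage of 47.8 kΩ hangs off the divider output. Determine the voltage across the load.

The load sits in parallel with R_B: R_B‖R_L = (8810 × 47800) / (8810 + 47800) = 7439 Ω.
V_out = 7.67 × 7439 / (560 + 7439) = 7.67 × 7439/7999 = 7.13 V.
(Unloaded it would have been 7.21 V.)

V_out ≈ 7.13 V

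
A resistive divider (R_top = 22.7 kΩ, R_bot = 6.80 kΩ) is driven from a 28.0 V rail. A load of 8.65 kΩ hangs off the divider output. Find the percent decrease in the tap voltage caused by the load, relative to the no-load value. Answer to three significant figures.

Unloaded V = 28.0 × 6.80/29.50 = 6.454 V.
Loaded: R_bot‖R_L = 3.807 kΩ, giving V = 28.0 × 3.807/26.51 = 4.022 V.
Drop = (6.454 − 4.022) / 6.454 = 37.7 %.

37.7 %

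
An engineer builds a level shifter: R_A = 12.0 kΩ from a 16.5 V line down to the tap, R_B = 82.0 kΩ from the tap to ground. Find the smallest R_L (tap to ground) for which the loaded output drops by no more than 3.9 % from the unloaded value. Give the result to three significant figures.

R_L(min) ≈ 258 kΩ

Output resistance R_th = R_A‖R_B = (12.0 × 82.0)/94.00 = 10.47 kΩ.
The fractional drop is R_th/(R_th + R_L); requiring this ≤ 0.0390 gives R_L ≥ R_th(1/0.0390 − 1) = 10.47 × 24.64 = 258 kΩ.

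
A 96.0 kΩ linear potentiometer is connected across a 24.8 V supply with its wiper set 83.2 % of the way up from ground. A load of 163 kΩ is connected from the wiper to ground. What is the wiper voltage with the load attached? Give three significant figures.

The wiper splits the pot into (1−α)R = 16.13 kΩ above and αR = 79.87 kΩ below.
Lower section ‖ load = 53.60 kΩ.
V_wiper = 24.8 × 53.60/(16.13 + 53.60) = 19.1 V.

V ≈ 19.1 V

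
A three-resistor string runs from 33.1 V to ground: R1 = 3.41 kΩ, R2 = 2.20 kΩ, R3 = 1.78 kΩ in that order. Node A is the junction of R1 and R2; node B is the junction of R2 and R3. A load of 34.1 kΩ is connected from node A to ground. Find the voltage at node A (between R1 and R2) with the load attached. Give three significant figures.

Below node A the series string R2+R3 = 3.980 kΩ sits in parallel with the 34.1 kΩ load: 3.564 kΩ.
V_A = 33.1 × 3.564/(3.41 + 3.564) = 16.9 V.

V ≈ 16.9 V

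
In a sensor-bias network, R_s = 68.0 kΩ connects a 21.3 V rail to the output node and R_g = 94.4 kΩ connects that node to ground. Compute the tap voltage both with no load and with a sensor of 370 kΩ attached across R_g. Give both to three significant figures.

Open-circuit: V = 21.3 × 94.4/(68.0 + 94.4) = 12.4 V.
With the load, R_g becomes R_g‖R_L = 75.21 kΩ, so V = 21.3 × 75.21/143.2 = 11.2 V.

Unloaded: 12.4 V; loaded: 11.2 V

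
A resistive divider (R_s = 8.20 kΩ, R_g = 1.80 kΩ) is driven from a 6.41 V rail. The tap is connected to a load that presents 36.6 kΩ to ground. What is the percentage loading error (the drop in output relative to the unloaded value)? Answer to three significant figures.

The divider's output (Thévenin) resistance is R_s‖R_g = 1.476 kΩ.
Fractional drop under load = R_th/(R_th + R_L) = 1.476 / (1.476 + 36.6) = 0.03876.
So the output falls by 3.88 %.

3.88 %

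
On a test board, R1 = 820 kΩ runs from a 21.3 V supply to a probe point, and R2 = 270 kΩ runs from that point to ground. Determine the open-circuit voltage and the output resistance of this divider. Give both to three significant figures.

V_th = 5.28 V, R_th = 203 kΩ

V_th is the open-circuit tap voltage: 21.3 × 270/(820 + 270) = 5.28 V.
With the supply zeroed, R1 and R2 appear in parallel from the tap: R_th = R1‖R2 = (820 × 270)/1090 = 203 kΩ.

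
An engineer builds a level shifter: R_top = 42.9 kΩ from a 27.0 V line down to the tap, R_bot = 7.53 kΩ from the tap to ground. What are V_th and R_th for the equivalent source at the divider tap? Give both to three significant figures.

V_th = 4.03 V, R_th = 6.41 kΩ

V_th is the open-circuit tap voltage: 27.0 × 7.53/(42.9 + 7.53) = 4.03 V.
With the supply zeroed, R_top and R_bot appear in parallel from the tap: R_th = R_top‖R_bot = (42.9 × 7.53)/50.43 = 6.41 kΩ.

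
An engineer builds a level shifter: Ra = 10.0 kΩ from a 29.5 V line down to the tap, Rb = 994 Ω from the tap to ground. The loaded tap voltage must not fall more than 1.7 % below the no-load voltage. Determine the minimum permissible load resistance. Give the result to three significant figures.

Output resistance R_th = Ra‖Rb = (10000 × 994)/10990 = 904.1 Ω.
The fractional drop is R_th/(R_th + R_L); requiring this ≤ 0.0170 gives R_L ≥ R_th(1/0.0170 − 1) = 904.1 × 57.82 = 52.3 kΩ.

R_L(min) ≈ 52.3 kΩ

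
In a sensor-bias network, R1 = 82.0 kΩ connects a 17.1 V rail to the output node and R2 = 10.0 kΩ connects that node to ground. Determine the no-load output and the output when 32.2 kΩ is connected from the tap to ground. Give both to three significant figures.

Unloaded: 1.86 V; loaded: 1.46 V

Open-circuit: V = 17.1 × 10.0/(82.0 + 10.0) = 1.86 V.
With the load, R2 becomes R2‖R_L = 7.630 kΩ, so V = 17.1 × 7.630/89.63 = 1.46 V.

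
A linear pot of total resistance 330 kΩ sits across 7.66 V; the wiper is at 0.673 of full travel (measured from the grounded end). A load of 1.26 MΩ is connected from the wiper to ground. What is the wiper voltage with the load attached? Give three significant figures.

The wiper splits the pot into (1−α)R = 107.9 kΩ above and αR = 222.1 kΩ below.
Lower section ‖ load = 188.8 kΩ.
V_wiper = 7.66 × 188.8/(107.9 + 188.8) = 4.87 V.

V ≈ 4.87 V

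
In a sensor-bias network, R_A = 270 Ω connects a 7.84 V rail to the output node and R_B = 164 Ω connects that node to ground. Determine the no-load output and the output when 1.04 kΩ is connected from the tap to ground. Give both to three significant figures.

Open-circuit: V = 7.84 × 164/(270 + 164) = 2.96 V.
With the load, R_B becomes R_B‖R_L = 141.7 Ω, so V = 7.84 × 141.7/411.7 = 2.70 V.

Unloaded: 2.96 V; loaded: 2.70 V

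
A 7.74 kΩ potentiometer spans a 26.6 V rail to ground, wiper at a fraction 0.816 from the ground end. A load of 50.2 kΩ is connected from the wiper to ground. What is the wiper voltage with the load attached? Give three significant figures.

The wiper splits the pot into (1−α)R = 1.424 kΩ above and αR = 6.316 kΩ below.
Lower section ‖ load = 5.610 kΩ.
V_wiper = 26.6 × 5.610/(1.424 + 5.610) = 21.2 V.

V ≈ 21.2 V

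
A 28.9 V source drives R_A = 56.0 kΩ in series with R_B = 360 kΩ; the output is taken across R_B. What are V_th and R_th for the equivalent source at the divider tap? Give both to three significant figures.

V_th is the open-circuit tap voltage: 28.9 × 360/(56.0 + 360) = 25.0 V.
With the supply zeroed, R_A and R_B appear in parallel from the tap: R_th = R_A‖R_B = (56.0 × 360)/416.0 = 48.5 kΩ.

V_th = 25.0 V, R_th = 48.5 kΩ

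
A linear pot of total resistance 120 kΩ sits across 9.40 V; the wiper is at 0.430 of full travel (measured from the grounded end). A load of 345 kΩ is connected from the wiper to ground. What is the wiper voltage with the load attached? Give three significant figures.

V ≈ 3.72 V

The wiper splits the pot into (1−α)R = 68.40 kΩ above and αR = 51.60 kΩ below.
Lower section ‖ load = 44.89 kΩ.
V_wiper = 9.40 × 44.89/(68.40 + 44.89) = 3.72 V.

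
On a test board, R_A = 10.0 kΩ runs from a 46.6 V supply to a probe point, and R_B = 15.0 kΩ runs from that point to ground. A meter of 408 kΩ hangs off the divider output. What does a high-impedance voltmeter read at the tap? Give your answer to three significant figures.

V_out ≈ 27.6 V

The load sits in parallel with R_B: R_B‖R_L = (15.0 × 408) / (15.0 + 408) = 14.47 kΩ.
V_out = 46.6 × 14.47 / (10.0 + 14.47) = 46.6 × 14.47/24.47 = 27.6 V.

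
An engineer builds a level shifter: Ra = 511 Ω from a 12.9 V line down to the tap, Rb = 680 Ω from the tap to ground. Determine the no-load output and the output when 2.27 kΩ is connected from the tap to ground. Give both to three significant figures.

Open-circuit: V = 12.9 × 680/(511 + 680) = 7.37 V.
With the load, Rb becomes Rb‖R_L = 523.3 Ω, so V = 12.9 × 523.3/1034 = 6.53 V.

Unloaded: 7.37 V; loaded: 6.53 V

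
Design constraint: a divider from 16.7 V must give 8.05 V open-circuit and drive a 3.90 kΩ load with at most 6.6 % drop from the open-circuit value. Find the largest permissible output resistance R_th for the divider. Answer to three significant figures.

R_th ≤ 276 Ω

Loading drop = R_th/(R_th + R_L) ≤ 0.0660, so R_th ≤ R_L · ε/(1−ε) = 3.90 kΩ × 0.0660/0.9340 = 276 Ω.
(Any R1, R2 with R2/(R1+R2) = 0.482 and R1‖R2 ≤ 276 Ω will meet the spec.)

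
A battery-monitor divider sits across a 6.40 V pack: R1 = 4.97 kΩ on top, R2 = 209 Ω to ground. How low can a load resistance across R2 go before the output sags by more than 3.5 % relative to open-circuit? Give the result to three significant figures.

R_L(min) ≈ 5.53 kΩ

Output resistance R_th = R1‖R2 = (4970 × 209)/5179 = 200.6 Ω.
The fractional drop is R_th/(R_th + R_L); requiring this ≤ 0.0350 gives R_L ≥ R_th(1/0.0350 − 1) = 200.6 × 27.57 = 5.53 kΩ.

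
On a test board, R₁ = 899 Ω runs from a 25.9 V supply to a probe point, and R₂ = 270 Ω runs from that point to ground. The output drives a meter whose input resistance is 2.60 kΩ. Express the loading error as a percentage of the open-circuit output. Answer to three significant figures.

7.40 %

The divider's output (Thévenin) resistance is R₁‖R₂ = 207.6 Ω.
Fractional drop under load = R_th/(R_th + R_L) = 207.6 / (207.6 + 2600) = 0.07396.
So the output falls by 7.40 %.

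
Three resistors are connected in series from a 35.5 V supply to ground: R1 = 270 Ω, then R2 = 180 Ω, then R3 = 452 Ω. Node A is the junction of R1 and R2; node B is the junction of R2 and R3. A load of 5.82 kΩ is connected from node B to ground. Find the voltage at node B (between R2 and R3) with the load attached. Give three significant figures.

At node B, R3 is in parallel with the load: R3‖R_L = 419.4 Ω.
Below node A the resistance is R2 + (R3‖R_L) = 599.4 Ω, so V_A = 35.5 × 599.4/869.4 = 24.48 V.
Then V_B = V_A × (R3‖R_L)/(R2 + R3‖R_L) = 24.48 × 419.4/599.4 = 17.1 V.

V ≈ 17.1 V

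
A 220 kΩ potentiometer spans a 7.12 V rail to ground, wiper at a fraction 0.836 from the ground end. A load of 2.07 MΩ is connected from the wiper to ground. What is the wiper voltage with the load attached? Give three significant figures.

The wiper splits the pot into (1−α)R = 36.08 kΩ above and αR = 183.9 kΩ below.
Lower section ‖ load = 168.9 kΩ.
V_wiper = 7.12 × 168.9/(36.08 + 168.9) = 5.87 V.

V ≈ 5.87 V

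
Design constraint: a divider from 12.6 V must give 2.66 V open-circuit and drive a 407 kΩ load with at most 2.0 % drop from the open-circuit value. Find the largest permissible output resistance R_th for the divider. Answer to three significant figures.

Loading drop = R_th/(R_th + R_L) ≤ 0.0200, so R_th ≤ R_L · ε/(1−ε) = 407 kΩ × 0.0200/0.9800 = 8.31 kΩ.
(Any R1, R2 with R2/(R1+R2) = 0.211 and R1‖R2 ≤ 8.31 kΩ will meet the spec.)

R_th ≤ 8.31 kΩ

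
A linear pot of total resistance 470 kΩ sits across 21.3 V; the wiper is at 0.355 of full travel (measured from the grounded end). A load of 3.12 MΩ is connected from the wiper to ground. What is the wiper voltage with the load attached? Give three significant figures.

The wiper splits the pot into (1−α)R = 303.1 kΩ above and αR = 166.8 kΩ below.
Lower section ‖ load = 158.4 kΩ.
V_wiper = 21.3 × 158.4/(303.1 + 158.4) = 7.31 V.

V ≈ 7.31 V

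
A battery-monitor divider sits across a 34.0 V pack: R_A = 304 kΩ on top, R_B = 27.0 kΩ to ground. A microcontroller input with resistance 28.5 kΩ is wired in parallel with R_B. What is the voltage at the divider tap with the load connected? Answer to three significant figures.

V_out ≈ 1.48 V

The load sits in parallel with R_B: R_B‖R_L = (27.0 × 28.5) / (27.0 + 28.5) = 13.86 kΩ.
V_out = 34.0 × 13.86 / (304 + 13.86) = 34.0 × 13.86/317.9 = 1.48 V.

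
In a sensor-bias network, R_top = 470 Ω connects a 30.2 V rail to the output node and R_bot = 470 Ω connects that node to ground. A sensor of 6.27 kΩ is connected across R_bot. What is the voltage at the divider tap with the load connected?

V_out ≈ 14.6 V

The load sits in parallel with R_bot: R_bot‖R_L = (470 × 6270) / (470 + 6270) = 437.2 Ω.
V_out = 30.2 × 437.2 / (470 + 437.2) = 30.2 × 437.2/907.2 = 14.6 V.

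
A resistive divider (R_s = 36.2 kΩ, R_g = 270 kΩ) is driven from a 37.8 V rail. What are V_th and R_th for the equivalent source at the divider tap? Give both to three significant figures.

V_th = 33.3 V, R_th = 31.9 kΩ

V_th is the open-circuit tap voltage: 37.8 × 270/(36.2 + 270) = 33.3 V.
With the supply zeroed, R_s and R_g appear in parallel from the tap: R_th = R_s‖R_g = (36.2 × 270)/306.2 = 31.9 kΩ.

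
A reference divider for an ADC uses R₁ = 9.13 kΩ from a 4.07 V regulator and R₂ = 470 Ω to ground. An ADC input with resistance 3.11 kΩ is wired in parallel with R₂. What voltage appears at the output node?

The load sits in parallel with R₂: R₂‖R_L = (470 × 3110) / (470 + 3110) = 408.3 Ω.
V_out = 4.07 × 408.3 / (9130 + 408.3) = 4.07 × 408.3/9538 = 0.174 V.

V_out ≈ 0.174 V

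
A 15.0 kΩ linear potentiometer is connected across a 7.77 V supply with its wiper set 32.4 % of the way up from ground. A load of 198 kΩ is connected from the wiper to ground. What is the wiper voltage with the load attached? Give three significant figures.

V ≈ 2.48 V

The wiper splits the pot into (1−α)R = 10.14 kΩ above and αR = 4.860 kΩ below.
Lower section ‖ load = 4.744 kΩ.
V_wiper = 7.77 × 4.744/(10.14 + 4.744) = 2.48 V.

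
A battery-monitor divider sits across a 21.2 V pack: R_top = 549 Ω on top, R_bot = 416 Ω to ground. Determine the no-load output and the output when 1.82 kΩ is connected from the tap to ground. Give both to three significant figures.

Open-circuit: V = 21.2 × 416/(549 + 416) = 9.14 V.
With the load, R_bot becomes R_bot‖R_L = 338.6 Ω, so V = 21.2 × 338.6/887.6 = 8.09 V.

Unloaded: 9.14 V; loaded: 8.09 V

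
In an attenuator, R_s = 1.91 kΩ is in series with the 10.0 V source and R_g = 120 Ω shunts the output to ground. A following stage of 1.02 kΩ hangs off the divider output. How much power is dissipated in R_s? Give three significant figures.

Total resistance from the source is R_s + (R_g‖R_L) = 2017 Ω, so I = 10.0/2017 Ω = 4.957 mA.
P = I²·R_s = (4.957 mA)² × 1.91 kΩ = 46.9 mW.

P ≈ 46.9 mW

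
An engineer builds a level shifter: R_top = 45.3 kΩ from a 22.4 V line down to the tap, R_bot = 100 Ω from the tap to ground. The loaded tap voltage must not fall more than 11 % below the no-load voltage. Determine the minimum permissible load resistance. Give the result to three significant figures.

R_L(min) ≈ 807 Ω

Output resistance R_th = R_top‖R_bot = (45300 × 100)/45400 = 99.78 Ω.
The fractional drop is R_th/(R_th + R_L); requiring this ≤ 0.110 gives R_L ≥ R_th(1/0.110 − 1) = 99.78 × 8.091 = 807 Ω.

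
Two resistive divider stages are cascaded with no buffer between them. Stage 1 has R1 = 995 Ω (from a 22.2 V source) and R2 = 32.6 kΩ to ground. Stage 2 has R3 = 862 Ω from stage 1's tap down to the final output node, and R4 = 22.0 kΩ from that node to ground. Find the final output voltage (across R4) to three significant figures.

V_out ≈ 19.9 V

Stage 2 presents R3+R4 = 22860 Ω as a load on stage 1's tap.
Stage 1's lower leg becomes R2‖(R3+R4) = 13440 Ω, so V_mid = 22.2 × 13440/14430 = 20.67 V.
Stage 2 is itself unloaded: V_out = V_mid × R4/(R3+R4) = 20.67 × 22000/22860 = 19.9 V.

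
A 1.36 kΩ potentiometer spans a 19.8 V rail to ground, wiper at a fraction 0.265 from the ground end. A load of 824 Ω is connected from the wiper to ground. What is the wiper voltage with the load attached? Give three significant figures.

The wiper splits the pot into (1−α)R = 999.6 Ω above and αR = 360.4 Ω below.
Lower section ‖ load = 250.7 Ω.
V_wiper = 19.8 × 250.7/(999.6 + 250.7) = 3.97 V.

V ≈ 3.97 V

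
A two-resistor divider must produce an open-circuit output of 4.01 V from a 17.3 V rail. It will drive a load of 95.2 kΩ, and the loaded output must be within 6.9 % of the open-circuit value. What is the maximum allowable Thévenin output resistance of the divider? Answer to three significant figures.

R_th ≤ 7.06 kΩ

Loading drop = R_th/(R_th + R_L) ≤ 0.0690, so R_th ≤ R_L · ε/(1−ε) = 95.2 kΩ × 0.0690/0.9310 = 7.06 kΩ.
(Any R1, R2 with R2/(R1+R2) = 0.232 and R1‖R2 ≤ 7.06 kΩ will meet the spec.)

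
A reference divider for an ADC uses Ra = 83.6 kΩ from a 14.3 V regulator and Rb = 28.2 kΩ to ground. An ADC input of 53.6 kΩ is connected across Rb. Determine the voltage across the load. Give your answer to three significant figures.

V_out ≈ 2.59 V

The load sits in parallel with Rb: Rb‖R_L = (28.2 × 53.6) / (28.2 + 53.6) = 18.48 kΩ.
V_out = 14.3 × 18.48 / (83.6 + 18.48) = 14.3 × 18.48/102.1 = 2.59 V.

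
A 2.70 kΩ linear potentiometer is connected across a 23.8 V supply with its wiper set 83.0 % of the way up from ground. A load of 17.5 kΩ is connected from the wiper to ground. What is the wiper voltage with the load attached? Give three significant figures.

The wiper splits the pot into (1−α)R = 459.0 Ω above and αR = 2241 Ω below.
Lower section ‖ load = 1987 Ω.
V_wiper = 23.8 × 1987/(459.0 + 1987) = 19.3 V.

V ≈ 19.3 V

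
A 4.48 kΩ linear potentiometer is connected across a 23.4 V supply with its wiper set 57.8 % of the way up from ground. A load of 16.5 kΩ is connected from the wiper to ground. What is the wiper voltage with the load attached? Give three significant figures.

V ≈ 12.7 V

The wiper splits the pot into (1−α)R = 1.891 kΩ above and αR = 2.589 kΩ below.
Lower section ‖ load = 2.238 kΩ.
V_wiper = 23.4 × 2.238/(1.891 + 2.238) = 12.7 V.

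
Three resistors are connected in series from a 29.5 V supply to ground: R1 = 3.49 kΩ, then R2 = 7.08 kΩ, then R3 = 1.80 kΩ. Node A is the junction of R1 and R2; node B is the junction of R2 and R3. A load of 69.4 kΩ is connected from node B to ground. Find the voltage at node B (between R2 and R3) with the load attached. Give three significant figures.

At node B, R3 is in parallel with the load: R3‖R_L = 1.754 kΩ.
Below node A the resistance is R2 + (R3‖R_L) = 8.834 kΩ, so V_A = 29.5 × 8.834/12.32 = 21.15 V.
Then V_B = V_A × (R3‖R_L)/(R2 + R3‖R_L) = 21.15 × 1.754/8.834 = 4.20 V.

V ≈ 4.20 V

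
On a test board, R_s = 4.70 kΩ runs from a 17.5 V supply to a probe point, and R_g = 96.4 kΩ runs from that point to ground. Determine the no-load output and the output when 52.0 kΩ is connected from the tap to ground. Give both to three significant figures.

Open-circuit: V = 17.5 × 96.4/(4.70 + 96.4) = 16.7 V.
With the load, R_g becomes R_g‖R_L = 33.78 kΩ, so V = 17.5 × 33.78/38.48 = 15.4 V.

Unloaded: 16.7 V; loaded: 15.4 V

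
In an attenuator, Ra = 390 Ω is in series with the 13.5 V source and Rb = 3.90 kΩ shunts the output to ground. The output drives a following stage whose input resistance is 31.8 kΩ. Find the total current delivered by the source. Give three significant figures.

Rb‖R_L = 3474 Ω, so the source sees Ra + Rb‖R_L = 3864 Ω.
I = 13.5 V / 3864 Ω = 3.49 mA.

I ≈ 3.49 mA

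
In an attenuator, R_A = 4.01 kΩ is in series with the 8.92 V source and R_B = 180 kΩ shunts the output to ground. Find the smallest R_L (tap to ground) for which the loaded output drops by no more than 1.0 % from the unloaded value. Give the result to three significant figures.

R_L(min) ≈ 388 kΩ

Output resistance R_th = R_A‖R_B = (4.01 × 180)/184.0 = 3.923 kΩ.
The fractional drop is R_th/(R_th + R_L); requiring this ≤ 0.0100 gives R_L ≥ R_th(1/0.0100 − 1) = 3.923 × 99.00 = 388 kΩ.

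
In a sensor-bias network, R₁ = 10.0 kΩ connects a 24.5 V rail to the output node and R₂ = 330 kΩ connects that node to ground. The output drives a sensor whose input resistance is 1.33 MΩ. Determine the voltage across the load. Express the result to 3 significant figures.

V_out ≈ 23.6 V

The load sits in parallel with R₂: R₂‖R_L = (330 × 1330) / (330 + 1330) = 264.4 kΩ.
V_out = 24.5 × 264.4 / (10.0 + 264.4) = 24.5 × 264.4/274.4 = 23.6 V.
(Unloaded it would have been 23.8 V.)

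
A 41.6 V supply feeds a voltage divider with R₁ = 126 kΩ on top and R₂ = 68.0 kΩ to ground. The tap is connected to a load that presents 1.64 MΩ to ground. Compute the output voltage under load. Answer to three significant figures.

The load sits in parallel with R₂: R₂‖R_L = (68.0 × 1640) / (68.0 + 1640) = 65.29 kΩ.
V_out = 41.6 × 65.29 / (126 + 65.29) = 41.6 × 65.29/191.3 = 14.2 V.
(Unloaded it would have been 14.6 V.)

V_out ≈ 14.2 V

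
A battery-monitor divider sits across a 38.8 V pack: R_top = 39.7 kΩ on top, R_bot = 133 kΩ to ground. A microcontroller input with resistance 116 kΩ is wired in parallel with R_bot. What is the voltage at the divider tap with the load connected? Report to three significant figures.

V_out ≈ 23.6 V

The load sits in parallel with R_bot: R_bot‖R_L = (133 × 116) / (133 + 116) = 61.96 kΩ.
V_out = 38.8 × 61.96 / (39.7 + 61.96) = 38.8 × 61.96/101.7 = 23.6 V.
(Unloaded it would have been 29.9 V.)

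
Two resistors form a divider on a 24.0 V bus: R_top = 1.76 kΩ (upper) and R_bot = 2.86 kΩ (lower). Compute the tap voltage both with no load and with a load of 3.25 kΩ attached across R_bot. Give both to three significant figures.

Open-circuit: V = 24.0 × 2.86/(1.76 + 2.86) = 14.9 V.
With the load, R_bot becomes R_bot‖R_L = 1.521 kΩ, so V = 24.0 × 1.521/3.281 = 11.1 V.

Unloaded: 14.9 V; loaded: 11.1 V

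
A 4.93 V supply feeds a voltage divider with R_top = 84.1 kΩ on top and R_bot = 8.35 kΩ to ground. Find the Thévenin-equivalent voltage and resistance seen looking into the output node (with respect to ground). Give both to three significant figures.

V_th = 0.445 V, R_th = 7.60 kΩ

V_th is the open-circuit tap voltage: 4.93 × 8.35/(84.1 + 8.35) = 0.445 V.
With the supply zeroed, R_top and R_bot appear in parallel from the tap: R_th = R_top‖R_bot = (84.1 × 8.35)/92.45 = 7.60 kΩ.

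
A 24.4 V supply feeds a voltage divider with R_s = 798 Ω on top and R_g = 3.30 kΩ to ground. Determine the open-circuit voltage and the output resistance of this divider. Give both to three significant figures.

V_th is the open-circuit tap voltage: 24.4 × 3300/(798 + 3300) = 19.6 V.
With the supply zeroed, R_s and R_g appear in parallel from the tap: R_th = R_s‖R_g = (798 × 3300)/4098 = 643 Ω.

V_th = 19.6 V, R_th = 643 Ω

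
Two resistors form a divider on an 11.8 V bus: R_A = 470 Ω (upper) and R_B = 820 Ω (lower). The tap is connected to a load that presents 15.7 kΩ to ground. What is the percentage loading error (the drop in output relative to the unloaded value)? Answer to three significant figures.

The divider's output (Thévenin) resistance is R_A‖R_B = 298.8 Ω.
Fractional drop under load = R_th/(R_th + R_L) = 298.8 / (298.8 + 15700) = 0.01867.
So the output falls by 1.87 %.

1.87 %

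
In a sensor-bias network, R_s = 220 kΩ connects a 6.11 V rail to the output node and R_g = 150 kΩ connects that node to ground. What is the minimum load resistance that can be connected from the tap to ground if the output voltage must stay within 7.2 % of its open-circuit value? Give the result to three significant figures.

Output resistance R_th = R_s‖R_g = (220 × 150)/370.0 = 89.19 kΩ.
The fractional drop is R_th/(R_th + R_L); requiring this ≤ 0.0720 gives R_L ≥ R_th(1/0.0720 − 1) = 89.19 × 12.89 = 1.15 MΩ.

R_L(min) ≈ 1.15 MΩ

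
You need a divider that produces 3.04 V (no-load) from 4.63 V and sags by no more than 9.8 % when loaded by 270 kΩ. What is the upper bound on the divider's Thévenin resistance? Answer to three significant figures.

R_th ≤ 29.3 kΩ

Loading drop = R_th/(R_th + R_L) ≤ 0.0980, so R_th ≤ R_L · ε/(1−ε) = 270 kΩ × 0.0980/0.9020 = 29.3 kΩ.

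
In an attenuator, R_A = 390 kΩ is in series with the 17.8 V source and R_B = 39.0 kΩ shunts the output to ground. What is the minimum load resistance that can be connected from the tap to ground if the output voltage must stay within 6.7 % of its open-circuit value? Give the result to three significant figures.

Output resistance R_th = R_A‖R_B = (390 × 39.0)/429.0 = 35.45 kΩ.
The fractional drop is R_th/(R_th + R_L); requiring this ≤ 0.0670 gives R_L ≥ R_th(1/0.0670 − 1) = 35.45 × 13.93 = 494 kΩ.

R_L(min) ≈ 494 kΩ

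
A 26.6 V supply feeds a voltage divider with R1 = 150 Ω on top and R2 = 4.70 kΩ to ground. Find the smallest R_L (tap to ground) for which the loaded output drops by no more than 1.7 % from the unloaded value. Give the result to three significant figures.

R_L(min) ≈ 8.41 kΩ

Output resistance R_th = R1‖R2 = (150 × 4700)/4850 = 145.4 Ω.
The fractional drop is R_th/(R_th + R_L); requiring this ≤ 0.0170 gives R_L ≥ R_th(1/0.0170 − 1) = 145.4 × 57.82 = 8.41 kΩ.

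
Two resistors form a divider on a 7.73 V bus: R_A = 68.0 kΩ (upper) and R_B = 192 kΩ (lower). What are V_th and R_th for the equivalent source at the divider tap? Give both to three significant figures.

V_th is the open-circuit tap voltage: 7.73 × 192/(68.0 + 192) = 5.71 V.
With the supply zeroed, R_A and R_B appear in parallel from the tap: R_th = R_A‖R_B = (68.0 × 192)/260.0 = 50.2 kΩ.

V_th = 5.71 V, R_th = 50.2 kΩ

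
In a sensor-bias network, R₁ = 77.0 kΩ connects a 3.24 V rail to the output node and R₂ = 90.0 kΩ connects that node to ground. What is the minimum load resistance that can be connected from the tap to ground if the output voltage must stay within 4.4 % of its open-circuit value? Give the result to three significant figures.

R_L(min) ≈ 902 kΩ

Output resistance R_th = R₁‖R₂ = (77.0 × 90.0)/167.0 = 41.50 kΩ.
The fractional drop is R_th/(R_th + R_L); requiring this ≤ 0.0440 gives R_L ≥ R_th(1/0.0440 − 1) = 41.50 × 21.73 = 902 kΩ.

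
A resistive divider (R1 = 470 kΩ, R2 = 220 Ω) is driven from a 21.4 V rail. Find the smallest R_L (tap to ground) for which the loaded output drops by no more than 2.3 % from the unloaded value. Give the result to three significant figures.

Output resistance R_th = R1‖R2 = (470000 × 220)/470200 = 219.9 Ω.
The fractional drop is R_th/(R_th + R_L); requiring this ≤ 0.0230 gives R_L ≥ R_th(1/0.0230 − 1) = 219.9 × 42.48 = 9.34 kΩ.

R_L(min) ≈ 9.34 kΩ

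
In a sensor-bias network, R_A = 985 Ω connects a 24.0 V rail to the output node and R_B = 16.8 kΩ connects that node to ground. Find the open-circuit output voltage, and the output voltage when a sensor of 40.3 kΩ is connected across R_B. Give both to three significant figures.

Open-circuit: V = 24.0 × 16800/(985 + 16800) = 22.7 V.
With the load, R_B becomes R_B‖R_L = 11860 Ω, so V = 24.0 × 11860/12840 = 22.2 V.

Unloaded: 22.7 V; loaded: 22.2 V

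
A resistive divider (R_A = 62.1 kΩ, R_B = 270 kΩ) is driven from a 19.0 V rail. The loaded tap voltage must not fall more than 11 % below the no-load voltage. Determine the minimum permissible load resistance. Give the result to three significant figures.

R_L(min) ≈ 408 kΩ

Output resistance R_th = R_A‖R_B = (62.1 × 270)/332.1 = 50.49 kΩ.
The fractional drop is R_th/(R_th + R_L); requiring this ≤ 0.110 gives R_L ≥ R_th(1/0.110 − 1) = 50.49 × 8.091 = 408 kΩ.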